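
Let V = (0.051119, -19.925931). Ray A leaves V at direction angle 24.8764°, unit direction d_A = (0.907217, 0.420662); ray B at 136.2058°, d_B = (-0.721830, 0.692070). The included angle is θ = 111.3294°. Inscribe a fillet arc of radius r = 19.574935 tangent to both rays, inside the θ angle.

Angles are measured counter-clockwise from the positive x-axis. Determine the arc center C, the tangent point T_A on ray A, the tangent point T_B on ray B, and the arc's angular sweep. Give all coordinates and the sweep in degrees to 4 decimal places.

center=(3.9469,3.4574) T_A=(12.1813,-14.3013) T_B=(-9.6003,-10.6724) sweep=68.6706

bisector direction at 80.5411° = (0.164340,0.986404)
center distance |VC| = r/sin(θ/2) = 19.574935/sin(55.6647°) = 23.705616
C = V + |VC|·bis = (3.9469,3.4574)
T_A = V + ((C−V)·d_A)·d_A = V + 13.3708·d_A = (12.1813,-14.3013)
T_B = V + ((C−V)·d_B)·d_B = V + 13.3708·d_B = (-9.6003,-10.6724)
sweep = 180° − θ = 68.6706°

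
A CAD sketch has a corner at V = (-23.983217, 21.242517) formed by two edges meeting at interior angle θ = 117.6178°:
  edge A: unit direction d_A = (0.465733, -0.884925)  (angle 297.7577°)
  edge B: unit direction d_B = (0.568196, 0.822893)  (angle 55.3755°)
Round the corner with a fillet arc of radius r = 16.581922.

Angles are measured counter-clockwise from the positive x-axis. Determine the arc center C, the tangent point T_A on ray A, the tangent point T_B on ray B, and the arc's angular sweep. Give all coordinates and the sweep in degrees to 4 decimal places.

center=(-4.6340,20.0816) T_A=(-19.3078,12.3589) T_B=(-18.2792,29.5034) sweep=62.3822

bisector direction at 356.5666° = (0.998205,-0.059888)
center distance |VC| = r/sin(θ/2) = 16.581922/sin(58.8089°) = 19.383978
C = V + |VC|·bis = (-4.6340,20.0816)
T_A = V + ((C−V)·d_A)·d_A = V + 10.0388·d_A = (-19.3078,12.3589)
T_B = V + ((C−V)·d_B)·d_B = V + 10.0388·d_B = (-18.2792,29.5034)
sweep = 180° − θ = 62.3822°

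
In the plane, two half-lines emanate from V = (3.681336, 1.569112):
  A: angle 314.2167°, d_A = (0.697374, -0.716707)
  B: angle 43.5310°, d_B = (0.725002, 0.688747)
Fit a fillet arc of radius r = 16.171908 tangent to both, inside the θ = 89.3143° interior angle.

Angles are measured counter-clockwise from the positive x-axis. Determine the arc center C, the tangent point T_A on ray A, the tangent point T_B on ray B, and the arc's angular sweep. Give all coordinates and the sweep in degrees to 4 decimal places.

bisector direction at 358.8739° = (0.999807,-0.019654)
center distance |VC| = r/sin(θ/2) = 16.171908/sin(44.6572°) = 23.008623
C = V + |VC|·bis = (26.6855,1.1169)
T_A = V + ((C−V)·d_A)·d_A = V + 16.3666·d_A = (15.0950,-10.1610)
T_B = V + ((C−V)·d_B)·d_B = V + 16.3666·d_B = (15.5472,12.8416)
sweep = 180° − θ = 90.6857°

center=(26.6855,1.1169) T_A=(15.0950,-10.1610) T_B=(15.5472,12.8416) sweep=90.6857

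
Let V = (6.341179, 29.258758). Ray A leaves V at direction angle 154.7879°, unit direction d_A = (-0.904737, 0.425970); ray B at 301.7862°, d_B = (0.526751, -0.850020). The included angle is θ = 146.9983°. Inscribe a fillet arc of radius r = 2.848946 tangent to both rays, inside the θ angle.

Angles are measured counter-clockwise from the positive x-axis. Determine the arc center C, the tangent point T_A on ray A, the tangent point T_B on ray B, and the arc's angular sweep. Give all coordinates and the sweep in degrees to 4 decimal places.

center=(4.3641,27.0407) T_A=(5.5776,29.6183) T_B=(6.7857,28.5414) sweep=33.0017

bisector direction at 228.2871° = (-0.665399,-0.746488)
center distance |VC| = r/sin(θ/2) = 2.848946/sin(73.4992°) = 2.971318
C = V + |VC|·bis = (4.3641,27.0407)
T_A = V + ((C−V)·d_A)·d_A = V + 0.8439·d_A = (5.5776,29.6183)
T_B = V + ((C−V)·d_B)·d_B = V + 0.8439·d_B = (6.7857,28.5414)
sweep = 180° − θ = 33.0017°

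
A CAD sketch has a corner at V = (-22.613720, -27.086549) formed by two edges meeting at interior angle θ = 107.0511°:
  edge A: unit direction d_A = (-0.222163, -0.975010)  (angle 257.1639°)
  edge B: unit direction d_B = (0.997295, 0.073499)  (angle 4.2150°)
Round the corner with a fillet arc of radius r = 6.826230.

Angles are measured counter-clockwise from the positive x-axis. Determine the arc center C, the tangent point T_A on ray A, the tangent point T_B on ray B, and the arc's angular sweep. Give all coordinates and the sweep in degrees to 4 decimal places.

bisector direction at 310.6895° = (0.651959,-0.758254)
center distance |VC| = r/sin(θ/2) = 6.826230/sin(53.5256°) = 8.489047
C = V + |VC|·bis = (-17.0792,-33.5234)
T_A = V + ((C−V)·d_A)·d_A = V + 5.0464·d_A = (-23.7349,-32.0069)
T_B = V + ((C−V)·d_B)·d_B = V + 5.0464·d_B = (-17.5809,-26.7156)
sweep = 180° − θ = 72.9489°

center=(-17.0792,-33.5234) T_A=(-23.7349,-32.0069) T_B=(-17.5809,-26.7156) sweep=72.9489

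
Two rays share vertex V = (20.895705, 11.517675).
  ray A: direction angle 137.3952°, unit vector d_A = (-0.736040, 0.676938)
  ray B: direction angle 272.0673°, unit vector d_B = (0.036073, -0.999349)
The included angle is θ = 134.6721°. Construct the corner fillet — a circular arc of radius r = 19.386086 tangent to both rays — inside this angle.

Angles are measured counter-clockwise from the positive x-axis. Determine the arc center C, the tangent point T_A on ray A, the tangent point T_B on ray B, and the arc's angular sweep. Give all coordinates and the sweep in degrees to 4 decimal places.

bisector direction at 204.7312° = (-0.908280,-0.418363)
center distance |VC| = r/sin(θ/2) = 19.386086/sin(67.3361°) = 21.008335
C = V + |VC|·bis = (1.8143,2.7286)
T_A = V + ((C−V)·d_A)·d_A = V + 8.0950·d_A = (14.9374,16.9975)
T_B = V + ((C−V)·d_B)·d_B = V + 8.0950·d_B = (21.1877,3.4279)
sweep = 180° − θ = 45.3279°

center=(1.8143,2.7286) T_A=(14.9374,16.9975) T_B=(21.1877,3.4279) sweep=45.3279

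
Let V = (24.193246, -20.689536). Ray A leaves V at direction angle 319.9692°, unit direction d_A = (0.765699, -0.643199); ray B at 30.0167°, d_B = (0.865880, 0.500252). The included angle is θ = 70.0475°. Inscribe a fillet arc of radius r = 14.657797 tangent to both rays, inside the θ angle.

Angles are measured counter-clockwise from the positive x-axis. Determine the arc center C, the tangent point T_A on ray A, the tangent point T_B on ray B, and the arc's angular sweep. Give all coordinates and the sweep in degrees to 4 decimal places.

bisector direction at 354.9929° = (0.996184,-0.087278)
center distance |VC| = r/sin(θ/2) = 14.657797/sin(35.0237°) = 25.539972
C = V + |VC|·bis = (49.6358,-22.9186)
T_A = V + ((C−V)·d_A)·d_A = V + 20.9150·d_A = (40.2079,-34.1421)
T_B = V + ((C−V)·d_B)·d_B = V + 20.9150·d_B = (42.3032,-10.2267)
sweep = 180° − θ = 109.9525°

center=(49.6358,-22.9186) T_A=(40.2079,-34.1421) T_B=(42.3032,-10.2267) sweep=109.9525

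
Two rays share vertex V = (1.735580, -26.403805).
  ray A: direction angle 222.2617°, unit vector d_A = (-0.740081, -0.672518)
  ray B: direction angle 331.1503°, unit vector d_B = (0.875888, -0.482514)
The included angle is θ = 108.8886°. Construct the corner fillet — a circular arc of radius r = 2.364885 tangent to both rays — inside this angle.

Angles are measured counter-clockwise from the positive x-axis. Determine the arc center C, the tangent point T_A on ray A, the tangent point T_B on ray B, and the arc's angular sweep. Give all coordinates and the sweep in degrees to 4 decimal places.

center=(2.0750,-29.2908) T_A=(0.4846,-27.5406) T_B=(3.2161,-27.2194) sweep=71.1114

bisector direction at 276.7060° = (0.116775,-0.993158)
center distance |VC| = r/sin(θ/2) = 2.364885/sin(54.4443°) = 2.906869
C = V + |VC|·bis = (2.0750,-29.2908)
T_A = V + ((C−V)·d_A)·d_A = V + 1.6903·d_A = (0.4846,-27.5406)
T_B = V + ((C−V)·d_B)·d_B = V + 1.6903·d_B = (3.2161,-27.2194)
sweep = 180° − θ = 71.1114°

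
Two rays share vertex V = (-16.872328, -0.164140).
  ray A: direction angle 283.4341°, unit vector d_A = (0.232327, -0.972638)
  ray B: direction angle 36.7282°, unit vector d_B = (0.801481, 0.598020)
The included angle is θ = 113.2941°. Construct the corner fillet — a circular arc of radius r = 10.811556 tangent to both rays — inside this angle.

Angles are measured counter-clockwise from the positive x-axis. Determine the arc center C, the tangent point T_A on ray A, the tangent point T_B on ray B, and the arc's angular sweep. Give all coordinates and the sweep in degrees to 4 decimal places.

bisector direction at 340.0812° = (0.940176,-0.340689)
center distance |VC| = r/sin(θ/2) = 10.811556/sin(56.6471°) = 12.943327
C = V + |VC|·bis = (-4.7033,-4.5738)
T_A = V + ((C−V)·d_A)·d_A = V + 7.1162·d_A = (-15.2190,-7.0856)
T_B = V + ((C−V)·d_B)·d_B = V + 7.1162·d_B = (-11.1688,4.0915)
sweep = 180° − θ = 66.7059°

center=(-4.7033,-4.5738) T_A=(-15.2190,-7.0856) T_B=(-11.1688,4.0915) sweep=66.7059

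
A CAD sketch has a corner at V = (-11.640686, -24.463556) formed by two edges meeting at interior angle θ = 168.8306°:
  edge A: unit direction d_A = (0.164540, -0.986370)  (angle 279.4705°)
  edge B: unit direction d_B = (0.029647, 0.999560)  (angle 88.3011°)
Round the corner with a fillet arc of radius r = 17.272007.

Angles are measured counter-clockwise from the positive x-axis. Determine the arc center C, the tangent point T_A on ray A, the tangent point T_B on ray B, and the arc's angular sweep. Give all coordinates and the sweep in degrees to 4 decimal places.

bisector direction at 3.8858° = (0.997701,0.067768)
center distance |VC| = r/sin(θ/2) = 17.272007/sin(84.4153°) = 17.354381
C = V + |VC|·bis = (5.6738,-23.2875)
T_A = V + ((C−V)·d_A)·d_A = V + 1.6889·d_A = (-11.3628,-26.1294)
T_B = V + ((C−V)·d_B)·d_B = V + 1.6889·d_B = (-11.5906,-22.7754)
sweep = 180° − θ = 11.1694°

center=(5.6738,-23.2875) T_A=(-11.3628,-26.1294) T_B=(-11.5906,-22.7754) sweep=11.1694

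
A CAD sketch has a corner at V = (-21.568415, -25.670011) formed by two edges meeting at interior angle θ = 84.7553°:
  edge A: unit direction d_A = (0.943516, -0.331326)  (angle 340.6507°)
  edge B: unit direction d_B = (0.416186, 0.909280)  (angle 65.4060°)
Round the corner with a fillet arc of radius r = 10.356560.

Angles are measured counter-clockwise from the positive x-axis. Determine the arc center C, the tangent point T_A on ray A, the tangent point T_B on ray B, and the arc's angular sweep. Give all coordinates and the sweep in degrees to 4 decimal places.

bisector direction at 23.0283° = (0.920311,0.391187)
center distance |VC| = r/sin(θ/2) = 10.356560/sin(42.3777°) = 15.365491
C = V + |VC|·bis = (-7.4274,-19.6592)
T_A = V + ((C−V)·d_A)·d_A = V + 11.3508·d_A = (-10.8588,-29.4308)
T_B = V + ((C−V)·d_B)·d_B = V + 11.3508·d_B = (-16.8444,-15.3490)
sweep = 180° − θ = 95.2447°

center=(-7.4274,-19.6592) T_A=(-10.8588,-29.4308) T_B=(-16.8444,-15.3490) sweep=95.2447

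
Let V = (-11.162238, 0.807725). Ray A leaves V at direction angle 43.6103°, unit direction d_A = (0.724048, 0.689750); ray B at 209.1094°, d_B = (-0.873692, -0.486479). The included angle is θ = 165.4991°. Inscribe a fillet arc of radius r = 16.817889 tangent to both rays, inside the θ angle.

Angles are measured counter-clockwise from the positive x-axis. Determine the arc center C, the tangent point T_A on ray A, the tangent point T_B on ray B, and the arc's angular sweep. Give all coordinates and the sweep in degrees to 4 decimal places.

center=(-21.2132,14.4605) T_A=(-9.6130,2.2835) T_B=(-13.0316,-0.2332) sweep=14.5009

bisector direction at 126.3598° = (-0.592855,0.805309)
center distance |VC| = r/sin(θ/2) = 16.817889/sin(82.7495°) = 16.953449
C = V + |VC|·bis = (-21.2132,14.4605)
T_A = V + ((C−V)·d_A)·d_A = V + 2.1396·d_A = (-9.6130,2.2835)
T_B = V + ((C−V)·d_B)·d_B = V + 2.1396·d_B = (-13.0316,-0.2332)
sweep = 180° − θ = 14.5009°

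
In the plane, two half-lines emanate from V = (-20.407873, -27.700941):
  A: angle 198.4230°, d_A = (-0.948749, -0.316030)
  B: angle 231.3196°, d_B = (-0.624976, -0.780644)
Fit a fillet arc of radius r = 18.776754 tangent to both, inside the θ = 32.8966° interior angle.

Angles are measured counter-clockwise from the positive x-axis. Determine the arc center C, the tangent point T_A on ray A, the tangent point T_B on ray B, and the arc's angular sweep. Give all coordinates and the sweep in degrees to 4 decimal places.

bisector direction at 214.8713° = (-0.820438,-0.571735)
center distance |VC| = r/sin(θ/2) = 18.776754/sin(16.4483°) = 66.313793
C = V + |VC|·bis = (-74.8143,-65.6149)
T_A = V + ((C−V)·d_A)·d_A = V + 63.5999·d_A = (-80.7483,-47.8004)
T_B = V + ((C−V)·d_B)·d_B = V + 63.5999·d_B = (-60.1563,-77.3499)
sweep = 180° − θ = 147.1034°

center=(-74.8143,-65.6149) T_A=(-80.7483,-47.8004) T_B=(-60.1563,-77.3499) sweep=147.1034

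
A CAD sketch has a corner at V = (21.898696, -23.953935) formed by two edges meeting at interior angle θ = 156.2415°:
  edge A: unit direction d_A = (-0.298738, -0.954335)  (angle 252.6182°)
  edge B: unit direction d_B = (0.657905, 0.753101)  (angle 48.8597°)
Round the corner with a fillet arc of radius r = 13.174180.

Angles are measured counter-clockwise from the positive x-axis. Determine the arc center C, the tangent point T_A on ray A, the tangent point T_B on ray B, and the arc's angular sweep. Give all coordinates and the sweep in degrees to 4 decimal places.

bisector direction at 330.7389° = (0.872402,-0.488790)
center distance |VC| = r/sin(θ/2) = 13.174180/sin(78.1208°) = 13.462498
C = V + |VC|·bis = (33.6434,-30.5343)
T_A = V + ((C−V)·d_A)·d_A = V + 2.7713·d_A = (21.0708,-26.5986)
T_B = V + ((C−V)·d_B)·d_B = V + 2.7713·d_B = (23.7219,-21.8669)
sweep = 180° − θ = 23.7585°

center=(33.6434,-30.5343) T_A=(21.0708,-26.5986) T_B=(23.7219,-21.8669) sweep=23.7585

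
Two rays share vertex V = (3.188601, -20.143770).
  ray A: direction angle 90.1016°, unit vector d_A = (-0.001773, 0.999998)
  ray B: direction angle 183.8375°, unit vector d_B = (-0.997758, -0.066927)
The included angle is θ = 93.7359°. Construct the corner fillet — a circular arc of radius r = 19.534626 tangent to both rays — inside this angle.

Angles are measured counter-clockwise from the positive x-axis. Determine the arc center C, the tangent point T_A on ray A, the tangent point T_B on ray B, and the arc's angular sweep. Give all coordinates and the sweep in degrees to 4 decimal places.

bisector direction at 136.9695° = (-0.730991,0.682387)
center distance |VC| = r/sin(θ/2) = 19.534626/sin(46.8680°) = 26.767830
C = V + |VC|·bis = (-16.3784,-1.8778)
T_A = V + ((C−V)·d_A)·d_A = V + 18.3007·d_A = (3.1561,-1.8431)
T_B = V + ((C−V)·d_B)·d_B = V + 18.3007·d_B = (-15.0711,-21.3686)
sweep = 180° − θ = 86.2641°

center=(-16.3784,-1.8778) T_A=(3.1561,-1.8431) T_B=(-15.0711,-21.3686) sweep=86.2641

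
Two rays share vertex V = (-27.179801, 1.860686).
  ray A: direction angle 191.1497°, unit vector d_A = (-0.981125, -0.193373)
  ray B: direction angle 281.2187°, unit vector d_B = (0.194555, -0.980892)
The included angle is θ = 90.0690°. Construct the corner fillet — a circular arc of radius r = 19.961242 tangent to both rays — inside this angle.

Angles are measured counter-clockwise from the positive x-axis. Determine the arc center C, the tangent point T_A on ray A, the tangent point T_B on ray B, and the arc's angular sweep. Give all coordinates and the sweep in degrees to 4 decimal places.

bisector direction at 236.1842° = (-0.556525,-0.830831)
center distance |VC| = r/sin(θ/2) = 19.961242/sin(45.0345°) = 28.212476
C = V + |VC|·bis = (-42.8807,-21.5791)
T_A = V + ((C−V)·d_A)·d_A = V + 19.9372·d_A = (-46.7407,-1.9946)
T_B = V + ((C−V)·d_B)·d_B = V + 19.9372·d_B = (-23.3009,-17.6956)
sweep = 180° − θ = 89.9310°

center=(-42.8807,-21.5791) T_A=(-46.7407,-1.9946) T_B=(-23.3009,-17.6956) sweep=89.9310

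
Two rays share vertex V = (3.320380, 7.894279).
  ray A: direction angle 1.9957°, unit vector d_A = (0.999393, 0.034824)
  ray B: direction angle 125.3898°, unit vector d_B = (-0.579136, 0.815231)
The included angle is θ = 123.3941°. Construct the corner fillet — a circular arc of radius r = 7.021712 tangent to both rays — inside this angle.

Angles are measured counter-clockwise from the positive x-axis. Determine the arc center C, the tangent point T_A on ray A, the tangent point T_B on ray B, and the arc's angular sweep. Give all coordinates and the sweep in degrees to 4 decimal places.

center=(6.8548,15.0434) T_A=(7.0994,8.0260) T_B=(1.1305,10.9769) sweep=56.6059

bisector direction at 63.6927° = (0.443185,0.896430)
center distance |VC| = r/sin(θ/2) = 7.021712/sin(61.6970°) = 7.975113
C = V + |VC|·bis = (6.8548,15.0434)
T_A = V + ((C−V)·d_A)·d_A = V + 3.7813·d_A = (7.0994,8.0260)
T_B = V + ((C−V)·d_B)·d_B = V + 3.7813·d_B = (1.1305,10.9769)
sweep = 180° − θ = 56.6059°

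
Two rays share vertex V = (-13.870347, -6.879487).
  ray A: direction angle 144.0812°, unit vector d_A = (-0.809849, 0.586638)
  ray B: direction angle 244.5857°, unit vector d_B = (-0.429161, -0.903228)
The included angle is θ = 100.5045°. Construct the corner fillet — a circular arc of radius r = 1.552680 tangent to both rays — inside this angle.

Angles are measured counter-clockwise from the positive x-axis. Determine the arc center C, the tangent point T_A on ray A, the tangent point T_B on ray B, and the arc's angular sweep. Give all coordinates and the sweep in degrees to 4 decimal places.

center=(-15.8269,-7.3794) T_A=(-14.9161,-6.1220) T_B=(-14.4245,-8.0458) sweep=79.4955

bisector direction at 194.3334° = (-0.968871,-0.247565)
center distance |VC| = r/sin(θ/2) = 1.552680/sin(50.2522°) = 2.019439
C = V + |VC|·bis = (-15.8269,-7.3794)
T_A = V + ((C−V)·d_A)·d_A = V + 1.2912·d_A = (-14.9161,-6.1220)
T_B = V + ((C−V)·d_B)·d_B = V + 1.2912·d_B = (-14.4245,-8.0458)
sweep = 180° − θ = 79.4955°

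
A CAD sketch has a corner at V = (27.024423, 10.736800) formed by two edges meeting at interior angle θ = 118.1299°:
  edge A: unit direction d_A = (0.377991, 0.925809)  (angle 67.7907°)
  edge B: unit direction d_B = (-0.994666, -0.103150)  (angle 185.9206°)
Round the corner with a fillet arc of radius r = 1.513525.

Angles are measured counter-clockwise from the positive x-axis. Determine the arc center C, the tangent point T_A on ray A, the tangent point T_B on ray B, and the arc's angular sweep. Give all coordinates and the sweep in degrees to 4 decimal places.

bisector direction at 126.8556° = (-0.599801,0.800149)
center distance |VC| = r/sin(θ/2) = 1.513525/sin(59.0650°) = 1.764528
C = V + |VC|·bis = (25.9661,12.1487)
T_A = V + ((C−V)·d_A)·d_A = V + 0.9071·d_A = (27.3673,11.5766)
T_B = V + ((C−V)·d_B)·d_B = V + 0.9071·d_B = (26.1222,10.6432)
sweep = 180° − θ = 61.8701°

center=(25.9661,12.1487) T_A=(27.3673,11.5766) T_B=(26.1222,10.6432) sweep=61.8701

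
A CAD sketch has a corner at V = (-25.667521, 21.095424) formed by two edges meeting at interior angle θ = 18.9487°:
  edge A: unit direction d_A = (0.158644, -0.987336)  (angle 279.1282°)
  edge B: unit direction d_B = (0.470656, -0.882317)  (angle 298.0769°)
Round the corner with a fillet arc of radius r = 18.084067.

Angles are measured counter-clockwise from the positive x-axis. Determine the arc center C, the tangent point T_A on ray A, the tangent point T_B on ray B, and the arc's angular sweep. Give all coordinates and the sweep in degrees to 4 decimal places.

center=(9.3788,-83.0274) T_A=(-8.4762,-85.8964) T_B=(25.3347,-74.5160) sweep=161.0513

bisector direction at 288.6026° = (0.319001,-0.947754)
center distance |VC| = r/sin(θ/2) = 18.084067/sin(9.4743°) = 109.862710
C = V + |VC|·bis = (9.3788,-83.0274)
T_A = V + ((C−V)·d_A)·d_A = V + 108.3641·d_A = (-8.4762,-85.8964)
T_B = V + ((C−V)·d_B)·d_B = V + 108.3641·d_B = (25.3347,-74.5160)
sweep = 180° − θ = 161.0513°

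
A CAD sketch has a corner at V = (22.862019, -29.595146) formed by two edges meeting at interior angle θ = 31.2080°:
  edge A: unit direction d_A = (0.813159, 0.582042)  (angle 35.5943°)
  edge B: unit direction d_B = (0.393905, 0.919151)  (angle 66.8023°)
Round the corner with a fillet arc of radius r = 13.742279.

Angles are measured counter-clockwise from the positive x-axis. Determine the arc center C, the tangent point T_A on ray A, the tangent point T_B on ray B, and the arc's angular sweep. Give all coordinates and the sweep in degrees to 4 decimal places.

center=(54.8758,10.2195) T_A=(62.8743,-0.9552) T_B=(42.2445,15.6327) sweep=148.7920

bisector direction at 51.1983° = (0.626627,0.779319)
center distance |VC| = r/sin(θ/2) = 13.742279/sin(15.6040°) = 51.088996
C = V + |VC|·bis = (54.8758,10.2195)
T_A = V + ((C−V)·d_A)·d_A = V + 49.2060·d_A = (62.8743,-0.9552)
T_B = V + ((C−V)·d_B)·d_B = V + 49.2060·d_B = (42.2445,15.6327)
sweep = 180° − θ = 148.7920°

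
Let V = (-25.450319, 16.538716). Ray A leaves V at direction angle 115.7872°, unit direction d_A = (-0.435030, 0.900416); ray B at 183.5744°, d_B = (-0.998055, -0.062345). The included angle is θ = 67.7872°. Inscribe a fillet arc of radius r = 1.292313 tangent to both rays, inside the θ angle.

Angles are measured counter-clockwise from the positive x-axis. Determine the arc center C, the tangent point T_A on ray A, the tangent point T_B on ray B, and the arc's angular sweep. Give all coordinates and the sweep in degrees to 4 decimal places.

center=(-27.4508,17.7086) T_A=(-26.2872,18.2708) T_B=(-27.3702,16.4188) sweep=112.2128

bisector direction at 149.6808° = (-0.863226,0.504817)
center distance |VC| = r/sin(θ/2) = 1.292313/sin(33.8936°) = 2.317417
C = V + |VC|·bis = (-27.4508,17.7086)
T_A = V + ((C−V)·d_A)·d_A = V + 1.9236·d_A = (-26.2872,18.2708)
T_B = V + ((C−V)·d_B)·d_B = V + 1.9236·d_B = (-27.3702,16.4188)
sweep = 180° − θ = 112.2128°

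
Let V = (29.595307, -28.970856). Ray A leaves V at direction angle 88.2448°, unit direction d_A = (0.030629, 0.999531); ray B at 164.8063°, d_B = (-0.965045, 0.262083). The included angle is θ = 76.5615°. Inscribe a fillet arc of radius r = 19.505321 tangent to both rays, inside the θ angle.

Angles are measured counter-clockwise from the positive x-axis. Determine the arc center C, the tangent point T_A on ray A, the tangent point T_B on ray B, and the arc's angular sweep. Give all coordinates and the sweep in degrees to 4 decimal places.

center=(10.8561,-3.6699) T_A=(30.3523,-4.2674) T_B=(5.7441,-22.4934) sweep=103.4385

bisector direction at 126.5256° = (-0.595181,0.803592)
center distance |VC| = r/sin(θ/2) = 19.505321/sin(38.2807°) = 31.484808
C = V + |VC|·bis = (10.8561,-3.6699)
T_A = V + ((C−V)·d_A)·d_A = V + 24.7151·d_A = (30.3523,-4.2674)
T_B = V + ((C−V)·d_B)·d_B = V + 24.7151·d_B = (5.7441,-22.4934)
sweep = 180° − θ = 103.4385°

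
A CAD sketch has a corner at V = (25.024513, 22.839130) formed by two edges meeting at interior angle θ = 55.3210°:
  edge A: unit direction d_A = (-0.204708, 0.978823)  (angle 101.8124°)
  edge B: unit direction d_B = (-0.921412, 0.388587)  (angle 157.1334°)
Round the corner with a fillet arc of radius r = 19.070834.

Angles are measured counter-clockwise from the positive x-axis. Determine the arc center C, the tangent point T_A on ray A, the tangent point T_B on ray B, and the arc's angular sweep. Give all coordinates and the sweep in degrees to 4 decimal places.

center=(-1.0909,54.5502) T_A=(17.5761,58.4541) T_B=(-8.5015,36.9781) sweep=124.6790

bisector direction at 129.4729° = (-0.635713,0.771925)
center distance |VC| = r/sin(θ/2) = 19.070834/sin(27.6605°) = 41.080436
C = V + |VC|·bis = (-1.0909,54.5502)
T_A = V + ((C−V)·d_A)·d_A = V + 36.3855·d_A = (17.5761,58.4541)
T_B = V + ((C−V)·d_B)·d_B = V + 36.3855·d_B = (-8.5015,36.9781)
sweep = 180° − θ = 124.6790°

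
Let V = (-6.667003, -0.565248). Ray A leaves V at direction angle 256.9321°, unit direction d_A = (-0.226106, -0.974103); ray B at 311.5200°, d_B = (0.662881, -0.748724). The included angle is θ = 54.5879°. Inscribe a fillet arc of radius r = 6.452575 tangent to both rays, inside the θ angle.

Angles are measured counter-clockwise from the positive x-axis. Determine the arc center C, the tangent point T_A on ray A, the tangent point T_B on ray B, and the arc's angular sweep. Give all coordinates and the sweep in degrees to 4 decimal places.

center=(-3.2090,-14.2052) T_A=(-9.4944,-12.7463) T_B=(1.6222,-9.9280) sweep=125.4121

bisector direction at 284.2260° = (0.245748,-0.969334)
center distance |VC| = r/sin(θ/2) = 6.452575/sin(27.2939°) = 14.071518
C = V + |VC|·bis = (-3.2090,-14.2052)
T_A = V + ((C−V)·d_A)·d_A = V + 12.5049·d_A = (-9.4944,-12.7463)
T_B = V + ((C−V)·d_B)·d_B = V + 12.5049·d_B = (1.6222,-9.9280)
sweep = 180° − θ = 125.4121°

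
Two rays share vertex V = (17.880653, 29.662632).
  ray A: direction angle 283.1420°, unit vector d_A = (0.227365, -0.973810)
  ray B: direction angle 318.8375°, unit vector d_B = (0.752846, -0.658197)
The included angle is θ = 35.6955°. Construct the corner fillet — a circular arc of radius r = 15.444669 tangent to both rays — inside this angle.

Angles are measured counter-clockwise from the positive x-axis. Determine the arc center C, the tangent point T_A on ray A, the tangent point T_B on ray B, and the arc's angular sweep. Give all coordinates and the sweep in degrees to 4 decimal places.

center=(43.8269,-13.5366) T_A=(28.7867,-17.0482) T_B=(53.9925,-1.9092) sweep=144.3045

bisector direction at 300.9898° = (0.514885,-0.857259)
center distance |VC| = r/sin(θ/2) = 15.444669/sin(17.8478°) = 50.392295
C = V + |VC|·bis = (43.8269,-13.5366)
T_A = V + ((C−V)·d_A)·d_A = V + 47.9671·d_A = (28.7867,-17.0482)
T_B = V + ((C−V)·d_B)·d_B = V + 47.9671·d_B = (53.9925,-1.9092)
sweep = 180° − θ = 144.3045°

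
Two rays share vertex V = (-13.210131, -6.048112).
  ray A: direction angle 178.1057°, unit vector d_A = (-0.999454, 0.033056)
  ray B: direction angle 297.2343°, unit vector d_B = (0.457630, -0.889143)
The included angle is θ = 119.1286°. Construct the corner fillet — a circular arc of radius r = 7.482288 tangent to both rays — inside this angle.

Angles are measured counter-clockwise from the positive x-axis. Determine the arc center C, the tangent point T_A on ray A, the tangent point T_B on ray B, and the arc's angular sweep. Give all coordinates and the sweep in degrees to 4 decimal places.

bisector direction at 237.6700° = (-0.534795,-0.844982)
center distance |VC| = r/sin(θ/2) = 7.482288/sin(59.5643°) = 8.678153
C = V + |VC|·bis = (-17.8512,-13.3810)
T_A = V + ((C−V)·d_A)·d_A = V + 4.3961·d_A = (-17.6038,-5.9028)
T_B = V + ((C−V)·d_B)·d_B = V + 4.3961·d_B = (-11.1983,-9.9569)
sweep = 180° − θ = 60.8714°

center=(-17.8512,-13.3810) T_A=(-17.6038,-5.9028) T_B=(-11.1983,-9.9569) sweep=60.8714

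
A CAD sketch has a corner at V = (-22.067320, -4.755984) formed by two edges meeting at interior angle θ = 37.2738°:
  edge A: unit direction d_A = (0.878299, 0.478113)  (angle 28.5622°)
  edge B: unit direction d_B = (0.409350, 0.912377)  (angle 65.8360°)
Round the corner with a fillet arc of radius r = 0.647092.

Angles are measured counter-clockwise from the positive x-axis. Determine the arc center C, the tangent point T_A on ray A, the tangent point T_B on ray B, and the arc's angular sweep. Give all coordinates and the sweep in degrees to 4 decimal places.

bisector direction at 47.1991° = (0.679453,0.733719)
center distance |VC| = r/sin(θ/2) = 0.647092/sin(18.6369°) = 2.024886
C = V + |VC|·bis = (-20.6915,-3.2703)
T_A = V + ((C−V)·d_A)·d_A = V + 1.9187·d_A = (-20.3821,-3.8386)
T_B = V + ((C−V)·d_B)·d_B = V + 1.9187·d_B = (-21.2819,-3.0054)
sweep = 180° − θ = 142.7262°

center=(-20.6915,-3.2703) T_A=(-20.3821,-3.8386) T_B=(-21.2819,-3.0054) sweep=142.7262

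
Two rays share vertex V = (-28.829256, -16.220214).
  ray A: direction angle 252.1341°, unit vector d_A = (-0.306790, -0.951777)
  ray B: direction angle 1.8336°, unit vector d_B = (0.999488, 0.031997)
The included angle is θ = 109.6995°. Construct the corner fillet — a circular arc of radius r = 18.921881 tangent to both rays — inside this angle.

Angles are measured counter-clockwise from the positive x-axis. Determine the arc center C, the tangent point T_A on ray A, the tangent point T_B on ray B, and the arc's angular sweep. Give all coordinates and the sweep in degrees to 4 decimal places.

bisector direction at 306.9838° = (0.601590,-0.798805)
center distance |VC| = r/sin(θ/2) = 18.921881/sin(54.8498°) = 23.141924
C = V + |VC|·bis = (-14.9073,-34.7061)
T_A = V + ((C−V)·d_A)·d_A = V + 13.3233·d_A = (-32.9167,-28.9011)
T_B = V + ((C−V)·d_B)·d_B = V + 13.3233·d_B = (-15.5127,-15.7939)
sweep = 180° − θ = 70.3005°

center=(-14.9073,-34.7061) T_A=(-32.9167,-28.9011) T_B=(-15.5127,-15.7939) sweep=70.3005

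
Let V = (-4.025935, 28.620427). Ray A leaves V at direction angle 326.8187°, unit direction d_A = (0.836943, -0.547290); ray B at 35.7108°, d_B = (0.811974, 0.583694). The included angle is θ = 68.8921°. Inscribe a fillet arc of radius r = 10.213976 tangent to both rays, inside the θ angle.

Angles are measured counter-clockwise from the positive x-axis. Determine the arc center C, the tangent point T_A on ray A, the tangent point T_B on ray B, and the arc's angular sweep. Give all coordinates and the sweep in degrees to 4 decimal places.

bisector direction at 1.2647° = (0.999756,0.022072)
center distance |VC| = r/sin(θ/2) = 10.213976/sin(34.4460°) = 18.057699
C = V + |VC|·bis = (14.0274,29.0190)
T_A = V + ((C−V)·d_A)·d_A = V + 14.8914·d_A = (8.4374,20.4705)
T_B = V + ((C−V)·d_B)·d_B = V + 14.8914·d_B = (8.0655,37.3125)
sweep = 180° − θ = 111.1079°

center=(14.0274,29.0190) T_A=(8.4374,20.4705) T_B=(8.0655,37.3125) sweep=111.1079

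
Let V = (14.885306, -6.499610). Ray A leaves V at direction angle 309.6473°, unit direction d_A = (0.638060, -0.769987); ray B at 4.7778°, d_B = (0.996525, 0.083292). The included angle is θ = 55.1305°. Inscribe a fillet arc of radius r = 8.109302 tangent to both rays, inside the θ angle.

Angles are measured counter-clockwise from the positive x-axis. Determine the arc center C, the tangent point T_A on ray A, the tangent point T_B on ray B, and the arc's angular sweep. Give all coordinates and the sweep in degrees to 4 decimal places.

bisector direction at 337.2126° = (0.921948,-0.387314)
center distance |VC| = r/sin(θ/2) = 8.109302/sin(27.5652°) = 17.523833
C = V + |VC|·bis = (31.0414,-13.2868)
T_A = V + ((C−V)·d_A)·d_A = V + 15.5346·d_A = (24.7973,-18.4610)
T_B = V + ((C−V)·d_B)·d_B = V + 15.5346·d_B = (30.3659,-5.2057)
sweep = 180° − θ = 124.8695°

center=(31.0414,-13.2868) T_A=(24.7973,-18.4610) T_B=(30.3659,-5.2057) sweep=124.8695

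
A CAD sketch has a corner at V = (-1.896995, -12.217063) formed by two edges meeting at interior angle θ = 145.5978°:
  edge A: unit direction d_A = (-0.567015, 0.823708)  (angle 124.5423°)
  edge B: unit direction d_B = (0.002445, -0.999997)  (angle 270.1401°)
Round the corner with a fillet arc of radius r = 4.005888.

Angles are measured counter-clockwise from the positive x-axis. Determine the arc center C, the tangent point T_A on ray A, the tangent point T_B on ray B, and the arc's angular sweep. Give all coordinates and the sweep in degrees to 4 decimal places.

bisector direction at 197.3412° = (-0.954547,-0.298061)
center distance |VC| = r/sin(θ/2) = 4.005888/sin(72.7989°) = 4.193450
C = V + |VC|·bis = (-5.8998,-13.4670)
T_A = V + ((C−V)·d_A)·d_A = V + 1.2401·d_A = (-2.6002,-11.1956)
T_B = V + ((C−V)·d_B)·d_B = V + 1.2401·d_B = (-1.8940,-13.4572)
sweep = 180° − θ = 34.4022°

center=(-5.8998,-13.4670) T_A=(-2.6002,-11.1956) T_B=(-1.8940,-13.4572) sweep=34.4022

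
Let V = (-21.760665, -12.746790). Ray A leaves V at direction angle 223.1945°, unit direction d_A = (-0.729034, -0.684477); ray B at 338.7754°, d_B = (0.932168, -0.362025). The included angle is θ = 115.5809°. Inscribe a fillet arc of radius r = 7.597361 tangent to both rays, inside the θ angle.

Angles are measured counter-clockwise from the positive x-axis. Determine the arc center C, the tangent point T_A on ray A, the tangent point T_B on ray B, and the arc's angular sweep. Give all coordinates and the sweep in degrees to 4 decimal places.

bisector direction at 280.9850° = (0.190551,-0.981677)
center distance |VC| = r/sin(θ/2) = 7.597361/sin(57.7904°) = 8.979225
C = V + |VC|·bis = (-20.0497,-21.5615)
T_A = V + ((C−V)·d_A)·d_A = V + 4.7861·d_A = (-25.2499,-16.0228)
T_B = V + ((C−V)·d_B)·d_B = V + 4.7861·d_B = (-17.2992,-14.4795)
sweep = 180° − θ = 64.4191°

center=(-20.0497,-21.5615) T_A=(-25.2499,-16.0228) T_B=(-17.2992,-14.4795) sweep=64.4191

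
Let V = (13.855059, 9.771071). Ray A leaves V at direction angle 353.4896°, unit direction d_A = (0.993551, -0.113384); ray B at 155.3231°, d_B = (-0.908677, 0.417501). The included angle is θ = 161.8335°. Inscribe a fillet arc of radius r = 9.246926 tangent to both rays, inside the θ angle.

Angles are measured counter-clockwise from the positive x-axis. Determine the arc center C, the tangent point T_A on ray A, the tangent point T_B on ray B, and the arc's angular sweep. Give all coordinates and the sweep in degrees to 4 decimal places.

bisector direction at 74.4063° = (0.268813,0.963192)
center distance |VC| = r/sin(θ/2) = 9.246926/sin(80.9167°) = 9.364355
C = V + |VC|·bis = (16.3723,18.7907)
T_A = V + ((C−V)·d_A)·d_A = V + 1.4783·d_A = (15.3239,9.6035)
T_B = V + ((C−V)·d_B)·d_B = V + 1.4783·d_B = (12.5117,10.3883)
sweep = 180° − θ = 18.1665°

center=(16.3723,18.7907) T_A=(15.3239,9.6035) T_B=(12.5117,10.3883) sweep=18.1665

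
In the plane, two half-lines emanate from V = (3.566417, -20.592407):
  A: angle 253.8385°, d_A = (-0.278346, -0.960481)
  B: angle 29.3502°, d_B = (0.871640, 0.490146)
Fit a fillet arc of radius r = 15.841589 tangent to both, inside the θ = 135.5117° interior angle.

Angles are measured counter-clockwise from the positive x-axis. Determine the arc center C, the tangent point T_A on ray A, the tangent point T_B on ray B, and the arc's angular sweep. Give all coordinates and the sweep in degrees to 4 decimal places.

center=(16.9785,-31.2249) T_A=(1.7630,-26.8154) T_B=(9.2138,-17.4167) sweep=44.4883

bisector direction at 321.5944° = (0.783632,-0.621225)
center distance |VC| = r/sin(θ/2) = 15.841589/sin(67.7558°) = 17.115326
C = V + |VC|·bis = (16.9785,-31.2249)
T_A = V + ((C−V)·d_A)·d_A = V + 6.4791·d_A = (1.7630,-26.8154)
T_B = V + ((C−V)·d_B)·d_B = V + 6.4791·d_B = (9.2138,-17.4167)
sweep = 180° − θ = 44.4883°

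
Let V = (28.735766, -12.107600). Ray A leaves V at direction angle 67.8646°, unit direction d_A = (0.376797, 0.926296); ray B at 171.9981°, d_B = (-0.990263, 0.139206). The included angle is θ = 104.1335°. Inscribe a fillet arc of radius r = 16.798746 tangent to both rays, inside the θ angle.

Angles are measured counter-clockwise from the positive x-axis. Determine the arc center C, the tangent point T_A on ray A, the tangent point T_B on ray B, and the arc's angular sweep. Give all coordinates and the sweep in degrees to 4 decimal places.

center=(18.1086,6.3502) T_A=(33.6692,0.0205) T_B=(15.7701,-10.2850) sweep=75.8665

bisector direction at 119.9313° = (-0.498962,0.866624)
center distance |VC| = r/sin(θ/2) = 16.798746/sin(52.0667°) = 21.298543
C = V + |VC|·bis = (18.1086,6.3502)
T_A = V + ((C−V)·d_A)·d_A = V + 13.0931·d_A = (33.6692,0.0205)
T_B = V + ((C−V)·d_B)·d_B = V + 13.0931·d_B = (15.7701,-10.2850)
sweep = 180° − θ = 75.8665°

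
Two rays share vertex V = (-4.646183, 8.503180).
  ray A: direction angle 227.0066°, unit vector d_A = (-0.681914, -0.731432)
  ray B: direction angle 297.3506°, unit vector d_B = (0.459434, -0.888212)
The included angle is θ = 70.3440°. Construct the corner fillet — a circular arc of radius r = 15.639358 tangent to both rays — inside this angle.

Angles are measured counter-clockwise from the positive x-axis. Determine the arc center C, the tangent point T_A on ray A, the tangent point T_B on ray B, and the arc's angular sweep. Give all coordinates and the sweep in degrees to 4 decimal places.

bisector direction at 262.1786° = (-0.136086,-0.990697)
center distance |VC| = r/sin(θ/2) = 15.639358/sin(35.1720°) = 27.150112
C = V + |VC|·bis = (-8.3409,-18.3944)
T_A = V + ((C−V)·d_A)·d_A = V + 22.1932·d_A = (-19.7801,-7.7297)
T_B = V + ((C−V)·d_B)·d_B = V + 22.1932·d_B = (5.5501,-11.2091)
sweep = 180° − θ = 109.6560°

center=(-8.3409,-18.3944) T_A=(-19.7801,-7.7297) T_B=(5.5501,-11.2091) sweep=109.6560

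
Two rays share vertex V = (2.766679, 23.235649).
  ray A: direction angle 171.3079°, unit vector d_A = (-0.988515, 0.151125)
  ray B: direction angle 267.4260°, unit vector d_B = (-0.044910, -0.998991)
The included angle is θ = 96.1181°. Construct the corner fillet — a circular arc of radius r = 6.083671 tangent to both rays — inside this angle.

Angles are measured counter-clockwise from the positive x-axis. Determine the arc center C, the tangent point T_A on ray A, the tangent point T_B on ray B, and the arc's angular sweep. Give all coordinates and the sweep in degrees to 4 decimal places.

center=(-3.5563,18.0480) T_A=(-2.6370,24.0618) T_B=(2.5212,17.7747) sweep=83.8819

bisector direction at 219.3670° = (-0.773100,-0.634285)
center distance |VC| = r/sin(θ/2) = 6.083671/sin(48.0590°) = 8.178801
C = V + |VC|·bis = (-3.5563,18.0480)
T_A = V + ((C−V)·d_A)·d_A = V + 5.4664·d_A = (-2.6370,24.0618)
T_B = V + ((C−V)·d_B)·d_B = V + 5.4664·d_B = (2.5212,17.7747)
sweep = 180° − θ = 83.8819°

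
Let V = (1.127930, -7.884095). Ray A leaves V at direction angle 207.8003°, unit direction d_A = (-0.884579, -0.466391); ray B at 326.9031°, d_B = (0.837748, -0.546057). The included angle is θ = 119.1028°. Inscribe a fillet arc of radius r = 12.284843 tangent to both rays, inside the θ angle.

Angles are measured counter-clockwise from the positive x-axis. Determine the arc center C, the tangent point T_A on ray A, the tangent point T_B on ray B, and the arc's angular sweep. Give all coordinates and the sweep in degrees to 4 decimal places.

center=(0.4695,-22.1190) T_A=(-5.2600,-11.2521) T_B=(7.1777,-11.8274) sweep=60.8972

bisector direction at 267.3517° = (-0.046205,-0.998932)
center distance |VC| = r/sin(θ/2) = 12.284843/sin(59.5514°) = 14.250167
C = V + |VC|·bis = (0.4695,-22.1190)
T_A = V + ((C−V)·d_A)·d_A = V + 7.2215·d_A = (-5.2600,-11.2521)
T_B = V + ((C−V)·d_B)·d_B = V + 7.2215·d_B = (7.1777,-11.8274)
sweep = 180° − θ = 60.8972°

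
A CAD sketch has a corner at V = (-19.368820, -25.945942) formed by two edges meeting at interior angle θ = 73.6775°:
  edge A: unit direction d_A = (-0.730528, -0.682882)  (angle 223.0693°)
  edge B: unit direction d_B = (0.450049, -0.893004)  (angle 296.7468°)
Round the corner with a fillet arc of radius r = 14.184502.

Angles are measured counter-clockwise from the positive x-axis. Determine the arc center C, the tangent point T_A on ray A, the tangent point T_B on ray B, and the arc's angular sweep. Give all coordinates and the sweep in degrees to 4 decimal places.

bisector direction at 259.9081° = (-0.175228,-0.984528)
center distance |VC| = r/sin(θ/2) = 14.184502/sin(36.8387°) = 23.657988
C = V + |VC|·bis = (-23.5144,-49.2379)
T_A = V + ((C−V)·d_A)·d_A = V + 18.9341·d_A = (-33.2007,-38.8757)
T_B = V + ((C−V)·d_B)·d_B = V + 18.9341·d_B = (-10.8476,-42.8542)
sweep = 180° − θ = 106.3225°

center=(-23.5144,-49.2379) T_A=(-33.2007,-38.8757) T_B=(-10.8476,-42.8542) sweep=106.3225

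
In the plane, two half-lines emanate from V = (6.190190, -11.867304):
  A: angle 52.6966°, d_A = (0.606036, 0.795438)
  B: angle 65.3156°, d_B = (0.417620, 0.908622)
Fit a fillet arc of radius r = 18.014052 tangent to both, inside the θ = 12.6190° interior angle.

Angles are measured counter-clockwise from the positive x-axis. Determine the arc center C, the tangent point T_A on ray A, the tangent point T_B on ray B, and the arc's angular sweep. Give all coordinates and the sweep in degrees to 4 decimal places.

center=(90.5974,128.6438) T_A=(104.9265,117.7266) T_B=(74.2294,136.1668) sweep=167.3810

bisector direction at 59.0061° = (0.514947,0.857222)
center distance |VC| = r/sin(θ/2) = 18.014052/sin(6.3095°) = 163.914442
C = V + |VC|·bis = (90.5974,128.6438)
T_A = V + ((C−V)·d_A)·d_A = V + 162.9216·d_A = (104.9265,117.7266)
T_B = V + ((C−V)·d_B)·d_B = V + 162.9216·d_B = (74.2294,136.1668)
sweep = 180° − θ = 167.3810°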